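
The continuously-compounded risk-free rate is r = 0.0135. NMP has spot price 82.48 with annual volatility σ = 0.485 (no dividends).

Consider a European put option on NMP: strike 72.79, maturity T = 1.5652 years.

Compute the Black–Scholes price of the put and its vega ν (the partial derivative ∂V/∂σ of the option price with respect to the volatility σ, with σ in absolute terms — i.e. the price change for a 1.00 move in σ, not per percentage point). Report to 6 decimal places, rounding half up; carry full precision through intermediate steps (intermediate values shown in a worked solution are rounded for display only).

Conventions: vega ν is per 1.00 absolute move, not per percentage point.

σ√T = 0.485·√1.5652 = 0.606774
d₁ = (ln(S/K) + (r+σ²/2)T) / (σ√T) = (ln(82.48/72.79) + (0.0135+0.485²/2)·1.5652) / 0.606774 = (0.124977 + 0.205217) / 0.606774 = 0.544181
d₂ = d₁ − σ√T = 0.544181 − 0.606774 = -0.062593
e^{−rT} = 0.979091
N(−d₁) = 0.293159,  N(−d₂) = 0.524955
Put price V = K·e^{−rT}·N(−d₂) − S·N(−d₁) = 37.412500 − 24.179715 = 13.232785
φ(d₁) = (1/√(2π))·e^{−d₁²/2} = 0.344037
ν = S·φ(d₁)·√T = 35.500889

price = 13.232785
ν = 35.500889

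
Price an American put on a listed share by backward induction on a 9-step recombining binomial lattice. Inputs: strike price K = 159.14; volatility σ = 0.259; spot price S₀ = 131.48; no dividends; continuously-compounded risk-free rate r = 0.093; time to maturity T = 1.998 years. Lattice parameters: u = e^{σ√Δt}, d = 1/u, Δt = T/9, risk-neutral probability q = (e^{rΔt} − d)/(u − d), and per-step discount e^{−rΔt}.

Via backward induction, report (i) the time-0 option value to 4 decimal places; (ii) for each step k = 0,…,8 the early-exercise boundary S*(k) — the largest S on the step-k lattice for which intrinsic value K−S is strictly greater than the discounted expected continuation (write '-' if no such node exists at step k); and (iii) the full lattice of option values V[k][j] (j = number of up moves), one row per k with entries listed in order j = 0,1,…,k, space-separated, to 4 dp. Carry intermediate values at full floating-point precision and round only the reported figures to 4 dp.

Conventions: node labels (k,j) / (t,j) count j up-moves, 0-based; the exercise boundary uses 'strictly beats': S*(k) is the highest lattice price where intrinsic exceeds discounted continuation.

Δt=0.22200  u=1.12979  d=0.88512  q=0.55479  discount=0.97957
step 9 (expiry): payoffs max(K−S,0) = 115.2994 103.1806 87.7119 67.9672 42.7645 10.5951 0.0000 0.0000 0.0000 0.0000
step 8: (k=8,j=0): S=49.5307, K−S=109.6093, hold=106.3574 ⇒ V=109.6093 exercise | (k=8,j=1): S=63.2224, K−S=95.9176, hold=92.6657 ⇒ V=95.9176 exercise | (k=8,j=2): S=80.6988, K−S=78.4412, hold=75.1893 ⇒ V=78.4412 exercise | (k=8,j=3): S=103.0062, K−S=56.1338, hold=52.8819 ⇒ V=56.1338 exercise | (k=8,j=4): S=131.4800, K−S=27.6600, hold=24.4081 ⇒ V=27.6600 exercise | (k=8,j=5): S=167.8247, K−S=0.0000, hold=4.6207 ⇒ V=4.6207 continue | (k=8,j=6): S=214.2162, K−S=0.0000, hold=0.0000 ⇒ V=0.0000 continue | (k=8,j=7): S=273.4315, K−S=0.0000, hold=0.0000 ⇒ V=0.0000 continue | (k=8,j=8): S=349.0155, K−S=0.0000, hold=0.0000 ⇒ V=0.0000 continue  boundary S*=131.4800
step 7: (k=7,j=0): S=55.9594, K−S=103.1806, hold=99.9287 ⇒ V=103.1806 exercise | (k=7,j=1): S=71.4281, K−S=87.7119, hold=84.4600 ⇒ V=87.7119 exercise | (k=7,j=2): S=91.1728, K−S=67.9672, hold=64.7153 ⇒ V=67.9672 exercise | (k=7,j=3): S=116.3755, K−S=42.7645, hold=39.5126 ⇒ V=42.7645 exercise | (k=7,j=4): S=148.5449, K−S=10.5951, hold=14.5740 ⇒ V=14.5740 continue | (k=7,j=5): S=189.6069, K−S=0.0000, hold=2.0151 ⇒ V=2.0151 continue | (k=7,j=6): S=242.0195, K−S=0.0000, hold=0.0000 ⇒ V=0.0000 continue | (k=7,j=7): S=308.9204, K−S=0.0000, hold=0.0000 ⇒ V=0.0000 continue  boundary S*=116.3755
step 6: (k=6,j=0): S=63.2224, K−S=95.9176, hold=92.6657 ⇒ V=95.9176 exercise | (k=6,j=1): S=80.6988, K−S=78.4412, hold=75.1893 ⇒ V=78.4412 exercise | (k=6,j=2): S=103.0062, K−S=56.1338, hold=52.8819 ⇒ V=56.1338 exercise | (k=6,j=3): S=131.4800, K−S=27.6600, hold=26.5704 ⇒ V=27.6600 exercise | (k=6,j=4): S=167.8247, K−S=0.0000, hold=7.4510 ⇒ V=7.4510 continue | (k=6,j=5): S=214.2162, K−S=0.0000, hold=0.8788 ⇒ V=0.8788 continue | (k=6,j=6): S=273.4315, K−S=0.0000, hold=0.0000 ⇒ V=0.0000 continue  boundary S*=131.4800
step 5: (k=5,j=0): S=71.4281, K−S=87.7119, hold=84.4600 ⇒ V=87.7119 exercise | (k=5,j=1): S=91.1728, K−S=67.9672, hold=64.7153 ⇒ V=67.9672 exercise | (k=5,j=2): S=116.3755, K−S=42.7645, hold=39.5126 ⇒ V=42.7645 exercise | (k=5,j=3): S=148.5449, K−S=10.5951, hold=16.1122 ⇒ V=16.1122 continue | (k=5,j=4): S=189.6069, K−S=0.0000, hold=3.7271 ⇒ V=3.7271 continue | (k=5,j=5): S=242.0195, K−S=0.0000, hold=0.3833 ⇒ V=0.3833 continue  boundary S*=116.3755
step 4: (k=4,j=0): S=80.6988, K−S=78.4412, hold=75.1893 ⇒ V=78.4412 exercise | (k=4,j=1): S=103.0062, K−S=56.1338, hold=52.8819 ⇒ V=56.1338 exercise | (k=4,j=2): S=131.4800, K−S=27.6600, hold=27.4064 ⇒ V=27.6600 exercise | (k=4,j=3): S=167.8247, K−S=0.0000, hold=9.0522 ⇒ V=9.0522 continue | (k=4,j=4): S=214.2162, K−S=0.0000, hold=1.8337 ⇒ V=1.8337 continue  boundary S*=131.4800
step 3: (k=3,j=0): S=91.1728, K−S=67.9672, hold=64.7153 ⇒ V=67.9672 exercise | (k=3,j=1): S=116.3755, K−S=42.7645, hold=39.5126 ⇒ V=42.7645 exercise | (k=3,j=2): S=148.5449, K−S=10.5951, hold=16.9823 ⇒ V=16.9823 continue | (k=3,j=3): S=189.6069, K−S=0.0000, hold=4.9443 ⇒ V=4.9443 continue  boundary S*=116.3755
step 2: (k=2,j=0): S=103.0062, K−S=56.1338, hold=52.8819 ⇒ V=56.1338 exercise | (k=2,j=1): S=131.4800, K−S=27.6600, hold=27.8793 ⇒ V=27.8793 continue | (k=2,j=2): S=167.8247, K−S=0.0000, hold=10.0932 ⇒ V=10.0932 continue  boundary S*=103.0062
step 1: (k=1,j=0): S=116.3755, K−S=42.7645, hold=39.6317 ⇒ V=42.7645 exercise | (k=1,j=1): S=148.5449, K−S=10.5951, hold=17.6437 ⇒ V=17.6437 continue  boundary S*=116.3755
step 0: (k=0,j=0): S=131.4800, K−S=27.6600, hold=28.2387 ⇒ V=28.2387 continue  boundary S*=-

price = 28.2387
boundary = - 116.3755 103.0062 116.3755 131.4800 116.3755 131.4800 116.3755 131.4800
tree:
28.2387
42.7645 17.6437
56.1338 27.8793 10.0932
67.9672 42.7645 16.9823 4.9443
78.4412 56.1338 27.6600 9.0522 1.8337
87.7119 67.9672 42.7645 16.1122 3.7271 0.3833
95.9176 78.4412 56.1338 27.6600 7.4510 0.8788 0.0000
103.1806 87.7119 67.9672 42.7645 14.5740 2.0151 0.0000 0.0000
109.6093 95.9176 78.4412 56.1338 27.6600 4.6207 0.0000 0.0000 0.0000
115.2994 103.1806 87.7119 67.9672 42.7645 10.5951 0.0000 0.0000 0.0000 0.0000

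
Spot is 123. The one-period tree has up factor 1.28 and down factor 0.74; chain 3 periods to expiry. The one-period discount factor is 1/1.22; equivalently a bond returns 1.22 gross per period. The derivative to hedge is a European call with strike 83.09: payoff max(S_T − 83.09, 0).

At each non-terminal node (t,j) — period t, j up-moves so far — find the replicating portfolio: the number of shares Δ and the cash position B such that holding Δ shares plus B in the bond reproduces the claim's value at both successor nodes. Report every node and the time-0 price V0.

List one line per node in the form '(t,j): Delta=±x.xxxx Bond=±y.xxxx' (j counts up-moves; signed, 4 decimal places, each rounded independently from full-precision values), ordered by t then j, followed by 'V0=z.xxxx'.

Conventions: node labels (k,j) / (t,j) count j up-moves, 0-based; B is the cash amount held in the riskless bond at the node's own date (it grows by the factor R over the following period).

(0,0): Delta=0.9958 Bond=-45.2224
(1,0): Delta=0.9384 Bond=-49.9419
(1,1): Delta=1.0000 Bond=-55.8250
(2,0): Delta=0.0859 Bond=-3.5092
(2,1): Delta=1.0000 Bond=-68.1066
(2,2): Delta=1.0000 Bond=-68.1066
V0=77.2669

Arbitrage-free pricing uses the up-move probability p* = (R−d)/(u−d) = 0.8889, discounting each step at R = 1.22.
Payoffs at expiry: V(3,0)=0.0000, V(3,1)=3.1241, V(3,2)=66.0372, V(3,3)=174.8597
(2,0): S=67.3548. Δ = (V_up−V_dn)/(S_up−S_dn) = (3.1241−0.0000)/(86.2141−49.8426) = 0.0859. V = [p*·3.1241 + (1−p*)·0.0000]/1.22 = 2.2762. B = V − Δ·S = -3.5092.
(2,1): S=116.5056. Δ = (V_up−V_dn)/(S_up−S_dn) = (66.0372−3.1241)/(149.1272−86.2141) = 1.0000. V = [p*·66.0372 + (1−p*)·3.1241]/1.22 = 48.3990. B = V − Δ·S = -68.1066.
(2,2): S=201.5232. Δ = (V_up−V_dn)/(S_up−S_dn) = (174.8597−66.0372)/(257.9497−149.1272) = 1.0000. V = [p*·174.8597 + (1−p*)·66.0372]/1.22 = 133.4166. B = V − Δ·S = -68.1066.
(1,0): S=91.0200. Δ = (V_up−V_dn)/(S_up−S_dn) = (48.3990−2.2762)/(116.5056−67.3548) = 0.9384. V = [p*·48.3990 + (1−p*)·2.2762]/1.22 = 35.4707. B = V − Δ·S = -49.9419.
(1,1): S=157.4400. Δ = (V_up−V_dn)/(S_up−S_dn) = (133.4166−48.3990)/(201.5232−116.5056) = 1.0000. V = [p*·133.4166 + (1−p*)·48.3990]/1.22 = 101.6150. B = V − Δ·S = -55.8250.
(0,0): S=123.0000. Δ = (V_up−V_dn)/(S_up−S_dn) = (101.6150−35.4707)/(157.4400−91.0200) = 0.9958. V = [p*·101.6150 + (1−p*)·35.4707]/1.22 = 77.2669. B = V − Δ·S = -45.2224.
As a check, the time-0 holding Δ(0,0)·S0 + B(0,0) comes to 77.2669 — exactly V0.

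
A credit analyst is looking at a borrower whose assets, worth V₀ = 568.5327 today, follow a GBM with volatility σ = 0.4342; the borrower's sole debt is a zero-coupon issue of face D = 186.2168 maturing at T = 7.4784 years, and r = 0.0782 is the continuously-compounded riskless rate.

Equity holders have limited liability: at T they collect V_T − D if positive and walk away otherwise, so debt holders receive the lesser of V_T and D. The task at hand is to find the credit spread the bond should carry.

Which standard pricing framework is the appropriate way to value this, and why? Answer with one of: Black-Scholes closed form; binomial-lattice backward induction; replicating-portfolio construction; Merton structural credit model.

Key observation: a levered firm with one bullet debt due at 7.4784 years is the canonical structural-credit setup: equity is a call on the firm's assets struck at the face value.

framework: Merton structural credit model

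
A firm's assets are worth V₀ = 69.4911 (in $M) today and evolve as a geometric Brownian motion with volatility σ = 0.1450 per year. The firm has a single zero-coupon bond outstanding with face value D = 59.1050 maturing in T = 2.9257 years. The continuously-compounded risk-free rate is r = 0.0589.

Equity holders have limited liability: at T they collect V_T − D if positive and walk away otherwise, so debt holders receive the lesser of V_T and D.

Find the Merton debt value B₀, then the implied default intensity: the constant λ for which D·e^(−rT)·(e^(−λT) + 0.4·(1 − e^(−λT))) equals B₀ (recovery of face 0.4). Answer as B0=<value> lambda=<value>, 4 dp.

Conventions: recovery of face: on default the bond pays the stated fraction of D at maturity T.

B0=49.1527 lambda=0.0069

With assets at 69.4911 and a single debt payment of 59.1050 at 2.9257 years:
d₁ = [ln(V₀/D) + (r + σ²/2)T] / (σ√T)
   = [ln(69.4911/59.1050) + (0.0589 + 0.5·0.1450²)·2.9257] / (0.1450·√2.9257)
   = [0.161883 + 0.203080] / 0.248018 = 1.471520
d₂ = d₁ − σ√T = 1.471520 − 0.248018 = 1.223503
N(d₁) = 0.929425,  N(d₂) = 0.889430,  e^(−rT) = 0.841707
E₀ = V₀·N(d₁) − D·e^(−rT)·N(d₂)
   = 69.4911·0.929425 − 59.1050·0.841707·0.889430 = 20.338432
B₀ = V₀ − E₀ = 69.4911 − 20.338432 = 49.152668
e^(−λT) = (B₀·e^(rT)/D − 0.4)/(1 − 0.4) = (49.1527·1.188062/59.1050 − 0.4)/0.6 = 0.98002069
λ = −ln(0.98002069)/2.9257 = 0.006898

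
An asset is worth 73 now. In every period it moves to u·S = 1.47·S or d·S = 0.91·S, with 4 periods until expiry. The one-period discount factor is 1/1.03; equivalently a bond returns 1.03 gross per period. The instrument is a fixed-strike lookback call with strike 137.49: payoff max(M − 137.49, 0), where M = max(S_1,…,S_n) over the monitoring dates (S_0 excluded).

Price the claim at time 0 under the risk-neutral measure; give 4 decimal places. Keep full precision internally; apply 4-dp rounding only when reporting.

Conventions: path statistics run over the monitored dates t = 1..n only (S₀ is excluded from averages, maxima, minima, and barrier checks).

Set p* = 0.2143 (from d < R < u); the path-dependent value is the discounted p*-expectation over all price paths.
Enumerate all 2^4 = 16 price paths (U = up ×1.47, D = down ×0.91); each path with k up-moves has probability p*^k·(1−p*)^(4−k).
DDDD: M=66.4300, payoff=0.0000, prob=0.381117
UDDD: M=107.3100, payoff=0.0000, prob=0.103941
DUDD: M=97.6521, payoff=0.0000, prob=0.103941
UUDD: M=157.7457, payoff=20.2557, prob=0.028348
DDUD: M=88.8634, payoff=0.0000, prob=0.103941
UDUD: M=143.5486, payoff=6.0586, prob=0.028348
DUUD: M=143.5486, payoff=6.0586, prob=0.028348
UUUD: M=231.8862, payoff=94.3962, prob=0.007731
DDDU: M=80.8657, payoff=0.0000, prob=0.103941
UDDU: M=130.6292, payoff=0.0000, prob=0.028348
DUDU: M=130.6292, payoff=0.0000, prob=0.028348
UUDU: M=211.0164, payoff=73.5264, prob=0.007731
DDUU: M=130.6292, payoff=0.0000, prob=0.028348
UDUU: M=211.0164, payoff=73.5264, prob=0.007731
DUUU: M=211.0164, payoff=73.5264, prob=0.007731
UUUU: M=340.8727, payoff=203.3827, prob=0.002108
Price = Σ prob·payoff / R^4 = 3.781647 / 1.125509 = 3.3599

price = 3.3599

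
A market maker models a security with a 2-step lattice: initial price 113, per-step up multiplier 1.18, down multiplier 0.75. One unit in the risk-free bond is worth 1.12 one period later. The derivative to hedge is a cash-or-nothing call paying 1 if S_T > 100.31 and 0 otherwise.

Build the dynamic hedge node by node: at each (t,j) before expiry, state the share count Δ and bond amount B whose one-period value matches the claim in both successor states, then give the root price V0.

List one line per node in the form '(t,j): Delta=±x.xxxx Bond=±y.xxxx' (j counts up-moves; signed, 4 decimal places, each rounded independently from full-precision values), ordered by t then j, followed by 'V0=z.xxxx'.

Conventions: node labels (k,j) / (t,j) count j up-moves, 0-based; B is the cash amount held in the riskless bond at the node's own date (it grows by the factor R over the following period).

The replicating-portfolio and risk-neutral prices coincide; use p* = (1.12−0.75)/(1.18−0.75) = 0.8605 for the latter.
Terminal payoffs: V(2,0)=0.0000, V(2,1)=0.0000, V(2,2)=1.0000
(1,0): S=84.7500. Δ = (V_up−V_dn)/(S_up−S_dn) = (0.0000−0.0000)/(100.0050−63.5625) = 0.0000. V = [p*·0.0000 + (1−p*)·0.0000]/1.12 = 0.0000. B = V − Δ·S = 0.0000.
(1,1): S=133.3400. Δ = (V_up−V_dn)/(S_up−S_dn) = (1.0000−0.0000)/(157.3412−100.0050) = 0.0174. V = [p*·1.0000 + (1−p*)·0.0000]/1.12 = 0.7683. B = V − Δ·S = -1.5573.
(0,0): S=113.0000. Δ = (V_up−V_dn)/(S_up−S_dn) = (0.7683−0.0000)/(133.3400−84.7500) = 0.0158. V = [p*·0.7683 + (1−p*)·0.0000]/1.12 = 0.5902. B = V − Δ·S = -1.1964.
Sanity check at the root: Δ(0,0)·S0 + B(0,0) reproduces V0 = 0.5902.

(0,0): Delta=0.0158 Bond=-1.1964
(1,0): Delta=0.0000 Bond=0.0000
(1,1): Delta=0.0174 Bond=-1.5573
V0=0.5902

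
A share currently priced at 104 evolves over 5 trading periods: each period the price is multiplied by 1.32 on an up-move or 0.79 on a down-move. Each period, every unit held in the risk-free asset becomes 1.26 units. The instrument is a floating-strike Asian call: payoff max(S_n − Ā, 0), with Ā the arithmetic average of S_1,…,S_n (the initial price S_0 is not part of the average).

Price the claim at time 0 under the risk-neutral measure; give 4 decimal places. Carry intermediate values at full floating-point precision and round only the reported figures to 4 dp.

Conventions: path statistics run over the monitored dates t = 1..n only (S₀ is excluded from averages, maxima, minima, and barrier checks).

price = 35.1028

With p* = (R−d)/(u−d) = 0.8868, sum probability × payoff across the paths and divide by R^5.
Enumerate all 2^5 = 32 price paths (U = up ×1.32, D = down ×0.79); each path with k up-moves has probability p*^k·(1−p*)^(5−k).
DDDDD: Ā=54.1704, payoff=0.0000, prob=0.000019
UDDDD: Ā=90.5125, payoff=0.0000, prob=0.000146
DUDDD: Ā=79.4885, payoff=0.0000, prob=0.000146
UUDDD: Ā=132.8163, payoff=0.0000, prob=0.001141
DDUDD: Ā=70.7796, payoff=0.0000, prob=0.000146
UDUDD: Ā=118.2646, payoff=0.0000, prob=0.001141
DUUDD: Ā=107.2406, payoff=0.0000, prob=0.001141
UUUDD: Ā=179.1869, payoff=0.0000, prob=0.008938
DDDUD: Ā=63.8995, payoff=0.0000, prob=0.000146
UDDUD: Ā=106.7688, payoff=0.0000, prob=0.001141
DUDUD: Ā=95.7448, payoff=0.0000, prob=0.001141
UUDUD: Ā=159.9786, payoff=0.0000, prob=0.008938
DDUUD: Ā=87.0358, payoff=2.3076, prob=0.001141
UDUUD: Ā=145.4270, payoff=3.8557, prob=0.008938
DUUUD: Ā=134.4030, payoff=14.8797, prob=0.008938
UUUUD: Ā=224.5720, payoff=24.8623, prob=0.070011
DDDDU: Ā=58.4642, payoff=0.0000, prob=0.000146
UDDDU: Ā=97.6871, payoff=0.0000, prob=0.001141
DUDDU: Ā=86.6631, payoff=2.6803, prob=0.001141
UUDDU: Ā=144.8041, payoff=4.4785, prob=0.008938
DDUDU: Ā=77.9541, payoff=11.3893, prob=0.001141
UDUDU: Ā=130.2525, payoff=19.0302, prob=0.008938
DUUDU: Ā=119.2285, payoff=30.0542, prob=0.008938
UUUDU: Ā=199.2172, payoff=50.2171, prob=0.070011
DDDUU: Ā=71.0740, payoff=18.2693, prob=0.001141
UDDUU: Ā=118.7566, payoff=30.5260, prob=0.008938
DUDUU: Ā=107.7326, payoff=41.5500, prob=0.008938
UUDUU: Ā=180.0090, payoff=69.4253, prob=0.070011
DDUUU: Ā=99.0237, payoff=50.2590, prob=0.008938
UDUUU: Ā=165.4573, payoff=83.9770, prob=0.070011
DUUUU: Ā=154.4333, payoff=95.0010, prob=0.070011
UUUUU: Ā=258.0404, payoff=158.7358, prob=0.548416
Price = Σ prob·payoff / R^5 = 111.479504 / 3.175797 = 35.1028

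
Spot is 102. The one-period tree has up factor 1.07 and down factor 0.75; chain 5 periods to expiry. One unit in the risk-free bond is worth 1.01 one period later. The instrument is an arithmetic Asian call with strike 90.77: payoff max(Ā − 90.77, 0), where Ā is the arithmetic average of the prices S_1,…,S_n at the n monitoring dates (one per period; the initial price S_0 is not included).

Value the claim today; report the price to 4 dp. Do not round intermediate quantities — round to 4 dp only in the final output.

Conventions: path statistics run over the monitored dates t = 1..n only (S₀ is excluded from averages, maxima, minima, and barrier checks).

No-arbitrage gives p* = (R−d)/(u−d) = 0.8125: enumerate every path, weight its payoff by its p*-probability, and discount by R^5.
Enumerate all 2^5 = 32 price paths (U = up ×1.07, D = down ×0.75); each path with k up-moves has probability p*^k·(1−p*)^(5−k).
DDDDD: Ā=46.6770, payoff=0.0000, prob=0.000232
UDDDD: Ā=66.5925, payoff=0.0000, prob=0.001004
DUDDD: Ā=60.0645, payoff=0.0000, prob=0.001004
UUDDD: Ā=85.6920, payoff=0.0000, prob=0.004352
DDUDD: Ā=55.1685, payoff=0.0000, prob=0.001004
UDUDD: Ā=78.7070, payoff=0.0000, prob=0.004352
DUUDD: Ā=72.1790, payoff=0.0000, prob=0.004352
UUUDD: Ā=102.9754, payoff=12.2054, prob=0.018857
DDDUD: Ā=51.4965, payoff=0.0000, prob=0.001004
UDDUD: Ā=73.4683, payoff=0.0000, prob=0.004352
DUDUD: Ā=66.9403, payoff=0.0000, prob=0.004352
UUDUD: Ā=95.5015, payoff=4.7315, prob=0.018857
DDUUD: Ā=62.0443, payoff=0.0000, prob=0.004352
UDUUD: Ā=88.5165, payoff=0.0000, prob=0.018857
DUUUD: Ā=81.9885, payoff=0.0000, prob=0.018857
UUUUD: Ā=116.9703, payoff=26.2003, prob=0.081714
DDDDU: Ā=48.7425, payoff=0.0000, prob=0.001004
UDDDU: Ā=69.5392, payoff=0.0000, prob=0.004352
DUDDU: Ā=63.0112, payoff=0.0000, prob=0.004352
UUDDU: Ā=89.8960, payoff=0.0000, prob=0.018857
DDUDU: Ā=58.1152, payoff=0.0000, prob=0.004352
UDUDU: Ā=82.9111, payoff=0.0000, prob=0.018857
DUUDU: Ā=76.3831, payoff=0.0000, prob=0.018857
UUUDU: Ā=108.9732, payoff=18.2032, prob=0.081714
DDDUU: Ā=54.4432, payoff=0.0000, prob=0.004352
UDDUU: Ā=77.6723, payoff=0.0000, prob=0.018857
DUDUU: Ā=71.1443, payoff=0.0000, prob=0.018857
UUDUU: Ā=101.4993, payoff=10.7293, prob=0.081714
DDUUU: Ā=66.2483, payoff=0.0000, prob=0.018857
UDUUU: Ā=94.5143, payoff=3.7443, prob=0.081714
DUUUU: Ā=87.9863, payoff=0.0000, prob=0.081714
UUUUU: Ā=125.5271, payoff=34.7571, prob=0.354093
Price = Σ prob·payoff / R^5 = 17.437677 / 1.051010 = 16.5914

price = 16.5914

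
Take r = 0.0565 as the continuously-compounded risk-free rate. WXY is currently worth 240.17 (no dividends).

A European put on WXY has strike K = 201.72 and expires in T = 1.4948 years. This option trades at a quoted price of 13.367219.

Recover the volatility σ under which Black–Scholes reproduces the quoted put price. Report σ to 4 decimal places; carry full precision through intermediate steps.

sigma = 0.3313

At σ = 0.3313 the Black–Scholes value reproduces the quote:
σ√T = 0.3313·√1.4948 = 0.405054
d₁ = (ln(S/K) + (r+σ²/2)T) / (σ√T) = (ln(240.17/201.72) + (0.0565+0.3313²/2)·1.4948) / 0.405054 = (0.174466 + 0.166491) / 0.405054 = 0.841757
d₂ = d₁ − σ√T = 0.841757 − 0.405054 = 0.436703
e^{−rT} = 0.919012
N(−d₁) = 0.199962,  N(−d₂) = 0.331163
V = K·e^{−rT}·N(−d₂) − S·N(−d₁) = 61.392104 − 48.024885 = 13.367219 (equal to the quote); since ∂V/∂σ > 0 for all σ, the implied volatility is unique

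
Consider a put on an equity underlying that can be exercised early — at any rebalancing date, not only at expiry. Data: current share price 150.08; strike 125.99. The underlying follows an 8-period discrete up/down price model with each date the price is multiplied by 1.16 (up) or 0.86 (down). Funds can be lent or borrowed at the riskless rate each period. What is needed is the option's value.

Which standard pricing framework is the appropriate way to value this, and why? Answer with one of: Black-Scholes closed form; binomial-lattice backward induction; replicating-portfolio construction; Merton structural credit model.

Key observation: the put (strike 125.99 on spot 150.08) is American-style on a 8-step discrete price model, so the early-exercise decision at every node requires stepwise backward valuation — a closed form cannot price the exercise right.

framework: binomial-lattice backward induction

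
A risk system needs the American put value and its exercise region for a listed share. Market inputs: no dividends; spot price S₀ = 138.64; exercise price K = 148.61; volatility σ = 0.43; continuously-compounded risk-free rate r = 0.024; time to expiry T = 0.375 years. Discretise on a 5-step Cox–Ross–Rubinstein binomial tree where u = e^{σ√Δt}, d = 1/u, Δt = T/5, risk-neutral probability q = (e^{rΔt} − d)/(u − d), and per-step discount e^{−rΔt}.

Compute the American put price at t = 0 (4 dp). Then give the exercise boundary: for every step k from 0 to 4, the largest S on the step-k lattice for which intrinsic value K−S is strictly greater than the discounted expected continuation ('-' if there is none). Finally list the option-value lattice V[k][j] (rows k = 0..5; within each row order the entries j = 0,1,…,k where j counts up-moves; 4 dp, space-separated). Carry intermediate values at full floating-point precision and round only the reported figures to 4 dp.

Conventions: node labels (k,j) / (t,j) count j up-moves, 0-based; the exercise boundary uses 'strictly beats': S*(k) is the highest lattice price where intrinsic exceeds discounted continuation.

Δt=0.07500, u=1.12497, d=0.88891, q=0.47823, disc=e^(-rΔt)=0.99820
k=5 terminal: V=max(K-S,0) → 71.6659 51.2321 25.3716 0.0000 0.0000 0.0000
k=4: j=0 S=86.5601 intr=62.0499 cont=61.7826 V=62.0499[EX]; j=1 S=109.5477 intr=39.0623 cont=38.7951 V=39.0623[EX]; j=2 S=138.6400 intr=9.9700 cont=13.2145 V=13.2145[hold]; j=3 S=175.4583 intr=0.0000 cont=0.0000 V=0.0000[hold]; j=4 S=222.0543 intr=0.0000 cont=0.0000 V=0.0000[hold]  S*(4)=109.5477
k=3: j=0 S=97.3779 intr=51.2321 cont=50.9648 V=51.2321[EX]; j=1 S=123.2384 intr=25.3716 cont=26.6532 V=26.6532[hold]; j=2 S=155.9665 intr=0.0000 cont=6.8826 V=6.8826[hold]; j=3 S=197.3861 intr=0.0000 cont=0.0000 V=0.0000[hold]  S*(3)=97.3779
k=2: j=0 S=109.5477 intr=39.0623 cont=39.4068 V=39.4068[hold]; j=1 S=138.6400 intr=9.9700 cont=17.1674 V=17.1674[hold]; j=2 S=175.4583 intr=0.0000 cont=3.5847 V=3.5847[hold]  S*(2)=-
k=1: j=0 S=123.2384 intr=25.3716 cont=28.7196 V=28.7196[hold]; j=1 S=155.9665 intr=0.0000 cont=10.6526 V=10.6526[hold]  S*(1)=-
k=0: j=0 S=138.6400 intr=9.9700 cont=20.0434 V=20.0434[hold]  S*(0)=-

price = 20.0434
boundary = - - - 97.3779 109.5477
tree:
20.0434
28.7196 10.6526
39.4068 17.1674 3.5847
51.2321 26.6532 6.8826 0.0000
62.0499 39.0623 13.2145 0.0000 0.0000
71.6659 51.2321 25.3716 0.0000 0.0000 0.0000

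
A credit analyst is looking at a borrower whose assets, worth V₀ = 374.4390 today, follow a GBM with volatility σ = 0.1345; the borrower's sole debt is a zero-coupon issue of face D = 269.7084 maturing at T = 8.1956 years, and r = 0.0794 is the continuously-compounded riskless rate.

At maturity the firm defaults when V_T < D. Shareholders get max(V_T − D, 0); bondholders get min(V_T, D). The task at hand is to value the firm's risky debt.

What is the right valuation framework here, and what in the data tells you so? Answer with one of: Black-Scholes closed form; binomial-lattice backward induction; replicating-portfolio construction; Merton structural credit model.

framework: Merton structural credit model

Key observation: assets follow a GBM and default happens iff V_T < 269.7084; valuing claims on that split (equity as a call, risky debt as the residual) is the structural model's definition.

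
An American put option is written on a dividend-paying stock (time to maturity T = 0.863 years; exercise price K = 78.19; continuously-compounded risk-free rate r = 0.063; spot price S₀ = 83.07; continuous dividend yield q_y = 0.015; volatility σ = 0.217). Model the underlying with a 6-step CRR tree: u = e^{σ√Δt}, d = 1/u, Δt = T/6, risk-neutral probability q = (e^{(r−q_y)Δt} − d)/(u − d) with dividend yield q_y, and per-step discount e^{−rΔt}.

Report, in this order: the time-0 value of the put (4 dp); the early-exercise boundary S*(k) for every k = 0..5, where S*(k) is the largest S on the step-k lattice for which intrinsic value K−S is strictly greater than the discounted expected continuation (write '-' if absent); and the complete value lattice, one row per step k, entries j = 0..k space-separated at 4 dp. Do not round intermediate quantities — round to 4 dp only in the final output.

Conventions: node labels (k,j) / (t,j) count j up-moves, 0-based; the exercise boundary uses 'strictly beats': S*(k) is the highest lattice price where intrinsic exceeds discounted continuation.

Δt=0.14383, u=1.08578, d=0.92100, q=0.52148, disc=e^(-rΔt)=0.99098
k=6 terminal: V=max(K-S,0) → 27.4915 18.4207 7.7270 0.0000 0.0000 0.0000 0.0000
k=5: j=0 S=55.0473 intr=23.1427 cont=22.5560 V=23.1427[EX]; j=1 S=64.8962 intr=13.2938 cont=12.7283 V=13.2938[EX]; j=2 S=76.5073 intr=1.6827 cont=3.6642 V=3.6642[hold]; j=3 S=90.1957 intr=0.0000 cont=0.0000 V=0.0000[hold]; j=4 S=106.3332 intr=0.0000 cont=0.0000 V=0.0000[hold]; j=5 S=125.3580 intr=0.0000 cont=0.0000 V=0.0000[hold]  S*(5)=64.8962
k=4: j=0 S=59.7693 intr=18.4207 cont=17.8442 V=18.4207[EX]; j=1 S=70.4630 intr=7.7270 cont=8.1975 V=8.1975[hold]; j=2 S=83.0700 intr=0.0000 cont=1.7376 V=1.7376[hold]; j=3 S=97.9326 intr=0.0000 cont=0.0000 V=0.0000[hold]; j=4 S=115.4544 intr=0.0000 cont=0.0000 V=0.0000[hold]  S*(4)=59.7693
k=3: j=0 S=64.8962 intr=13.2938 cont=12.9715 V=13.2938[EX]; j=1 S=76.5073 intr=1.6827 cont=4.7852 V=4.7852[hold]; j=2 S=90.1957 intr=0.0000 cont=0.8240 V=0.8240[hold]; j=3 S=106.3332 intr=0.0000 cont=0.0000 V=0.0000[hold]  S*(3)=64.8962
k=2: j=0 S=70.4630 intr=7.7270 cont=8.7768 V=8.7768[hold]; j=1 S=83.0700 intr=0.0000 cont=2.6950 V=2.6950[hold]; j=2 S=97.9326 intr=0.0000 cont=0.3907 V=0.3907[hold]  S*(2)=-
k=1: j=0 S=76.5073 intr=1.6827 cont=5.5547 V=5.5547[hold]; j=1 S=90.1957 intr=0.0000 cont=1.4799 V=1.4799[hold]  S*(1)=-
k=0: j=0 S=83.0700 intr=0.0000 cont=3.3988 V=3.3988[hold]  S*(0)=-

price = 3.3988
boundary = - - - 64.8962 59.7693 64.8962
tree:
3.3988
5.5547 1.4799
8.7768 2.6950 0.3907
13.2938 4.7852 0.8240 0.0000
18.4207 8.1975 1.7376 0.0000 0.0000
23.1427 13.2938 3.6642 0.0000 0.0000 0.0000
27.4915 18.4207 7.7270 0.0000 0.0000 0.0000 0.0000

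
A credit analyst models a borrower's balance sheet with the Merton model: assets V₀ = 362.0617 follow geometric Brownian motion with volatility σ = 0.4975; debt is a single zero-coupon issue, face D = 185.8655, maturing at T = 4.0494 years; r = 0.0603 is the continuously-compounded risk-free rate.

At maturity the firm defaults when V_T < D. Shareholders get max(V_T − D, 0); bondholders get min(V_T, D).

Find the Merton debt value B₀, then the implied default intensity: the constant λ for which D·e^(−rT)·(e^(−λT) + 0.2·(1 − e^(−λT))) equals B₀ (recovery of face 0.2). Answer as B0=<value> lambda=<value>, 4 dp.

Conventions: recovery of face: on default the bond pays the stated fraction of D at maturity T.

With assets at 362.0617 and a single debt payment of 185.8655 at 4.0494 years:
d₁ = [ln(V₀/D) + (r + σ²/2)T] / (σ√T)
   = [ln(362.0617/185.8655) + (0.0603 + 0.5·0.4975²)·4.0494] / (0.4975·√4.0494)
   = [0.666791 + 0.745305] / 1.001125 = 1.410509
d₂ = d₁ − σ√T = 1.410509 − 1.001125 = 0.409384
N(d₁) = 0.920805,  N(d₂) = 0.658871,  e^(−rT) = 0.783348
E₀ = V₀·N(d₁) − D·e^(−rT)·N(d₂)
   = 362.0617·0.920805 − 185.8655·0.783348·0.658871 = 237.458503
B₀ = V₀ − E₀ = 362.0617 − 237.458503 = 124.603197
e^(−λT) = (B₀·e^(rT)/D − 0.2)/(1 − 0.2) = (124.6032·1.276573/185.8655 − 0.2)/0.8 = 0.81975897
λ = −ln(0.81975897)/4.0494 = 0.049080

B0=124.6032 lambda=0.0491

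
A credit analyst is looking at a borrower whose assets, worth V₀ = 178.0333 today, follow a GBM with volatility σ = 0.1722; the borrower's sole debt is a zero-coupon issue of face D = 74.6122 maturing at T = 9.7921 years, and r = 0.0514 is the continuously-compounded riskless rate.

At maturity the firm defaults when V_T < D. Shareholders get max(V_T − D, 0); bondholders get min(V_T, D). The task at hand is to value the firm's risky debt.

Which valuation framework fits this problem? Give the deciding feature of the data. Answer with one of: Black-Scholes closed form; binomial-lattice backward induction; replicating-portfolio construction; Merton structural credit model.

Key observation: the question is about default risk generated by asset-value dynamics against a debt face of 74.6122 — the structural framework prices exactly that.

framework: Merton structural credit model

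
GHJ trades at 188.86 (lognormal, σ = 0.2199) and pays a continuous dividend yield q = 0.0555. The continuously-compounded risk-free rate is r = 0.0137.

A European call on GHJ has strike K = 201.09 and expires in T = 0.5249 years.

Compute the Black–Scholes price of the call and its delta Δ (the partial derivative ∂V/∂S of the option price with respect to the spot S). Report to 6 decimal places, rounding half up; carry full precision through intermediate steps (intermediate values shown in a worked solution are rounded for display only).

σ√T = 0.2199·√0.5249 = 0.159318
d₁ = (ln(S/K) + (r−q+σ²/2)T) / (σ√T) = (ln(188.86/201.09) + (0.0137−0.0555+0.2199²/2)·0.5249) / 0.159318 = (-0.062747 − 0.009250) / 0.159318 = -0.451905
d₂ = d₁ − σ√T = -0.451905 − 0.159318 = -0.611222
e^{−rT} = 0.992835
e^{−qT} = 0.971288
N(d₁) = 0.325669,  N(d₂) = 0.270526
Call price V = S·e^{−qT}·N(d₁) − K·e^{−rT}·N(d₂) = 59.739867 − 54.010317 = 5.729550
Δ = e^{−qT}·N(d₁) = 0.316318

price = 5.729550
Δ = 0.316318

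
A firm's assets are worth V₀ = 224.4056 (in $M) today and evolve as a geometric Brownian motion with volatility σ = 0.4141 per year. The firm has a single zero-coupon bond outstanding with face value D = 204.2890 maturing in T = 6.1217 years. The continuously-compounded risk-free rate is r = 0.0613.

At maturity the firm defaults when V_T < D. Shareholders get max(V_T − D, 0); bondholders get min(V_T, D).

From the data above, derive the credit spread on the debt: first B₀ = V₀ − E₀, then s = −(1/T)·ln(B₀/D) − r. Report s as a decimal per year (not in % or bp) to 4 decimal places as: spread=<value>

Work the structural quantities from V₀ = 224.4056 against face 204.2890:
d₁ = [ln(V₀/D) + (r + σ²/2)T] / (σ√T)
   = [ln(224.4056/204.2890) + (0.0613 + 0.5·0.4141²)·6.1217] / (0.4141·√6.1217)
   = [0.093919 + 0.900131] / 1.024569 = 0.970213
d₂ = d₁ − σ√T = 0.970213 − 1.024569 = -0.054356
N(d₁) = 0.834030,  N(d₂) = 0.478326,  e^(−rT) = 0.687110
E₀ = V₀·N(d₁) − D·e^(−rT)·N(d₂)
   = 224.4056·0.834030 − 204.2890·0.687110·0.478326 = 120.018809
B₀ = V₀ − E₀ = 224.4056 − 120.018809 = 104.386791
spread = −(1/T)·ln(B₀/D) − r = −(1/6.1217)·ln(104.386791/204.2890) − 0.0613 = 0.04838073

spread=0.0484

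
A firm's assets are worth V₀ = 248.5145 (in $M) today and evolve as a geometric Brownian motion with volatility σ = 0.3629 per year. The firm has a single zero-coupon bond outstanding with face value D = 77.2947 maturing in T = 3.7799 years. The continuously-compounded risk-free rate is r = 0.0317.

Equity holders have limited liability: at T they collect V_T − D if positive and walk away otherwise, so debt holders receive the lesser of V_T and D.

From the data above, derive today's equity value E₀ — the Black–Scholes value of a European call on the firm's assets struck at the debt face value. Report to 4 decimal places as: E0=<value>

E0=181.1247

Equity is a call on the firm's assets struck at D = 77.2947:
d₁ = [ln(V₀/D) + (r + σ²/2)T] / (σ√T)
   = [ln(248.5145/77.2947) + (0.0317 + 0.5·0.3629²)·3.7799] / (0.3629·√3.7799)
   = [1.167876 + 0.368722] / 0.705549 = 2.177876
d₂ = d₁ − σ√T = 2.177876 − 0.705549 = 1.472327
N(d₁) = 0.985292,  N(d₂) = 0.929534,  e^(−rT) = 0.887078
E₀ = V₀·N(d₁) − D·e^(−rT)·N(d₂)
   = 248.5145·0.985292 − 77.2947·0.887078·0.929534 = 181.124663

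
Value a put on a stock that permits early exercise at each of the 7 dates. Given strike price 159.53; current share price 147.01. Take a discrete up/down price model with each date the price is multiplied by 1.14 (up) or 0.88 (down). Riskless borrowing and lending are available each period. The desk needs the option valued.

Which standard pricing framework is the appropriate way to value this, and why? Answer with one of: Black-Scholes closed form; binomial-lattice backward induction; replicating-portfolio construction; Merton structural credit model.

framework: binomial-lattice backward induction

Key observation: the defining feature is the embedded early-exercise option across 7 discrete dates on the spot-147.01 tree; pricing the strike-159.53 put means working backward with an exercise test at every node.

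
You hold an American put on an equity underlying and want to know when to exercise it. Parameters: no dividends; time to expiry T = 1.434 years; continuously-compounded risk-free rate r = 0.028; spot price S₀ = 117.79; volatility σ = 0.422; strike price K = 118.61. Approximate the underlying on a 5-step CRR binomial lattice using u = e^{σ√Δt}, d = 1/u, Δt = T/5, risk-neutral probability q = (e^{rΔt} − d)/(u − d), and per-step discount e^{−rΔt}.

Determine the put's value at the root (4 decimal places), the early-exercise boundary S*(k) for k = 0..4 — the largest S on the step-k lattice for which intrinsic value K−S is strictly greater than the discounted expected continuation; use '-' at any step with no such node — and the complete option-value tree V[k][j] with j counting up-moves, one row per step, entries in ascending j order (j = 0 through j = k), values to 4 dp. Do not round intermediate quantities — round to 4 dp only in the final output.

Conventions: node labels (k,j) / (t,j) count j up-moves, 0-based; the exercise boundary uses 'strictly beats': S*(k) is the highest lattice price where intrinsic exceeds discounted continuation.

Δt=0.28680, u=1.25357, d=0.79772, q=0.46143, disc=e^(-rΔt)=0.99200
k=5 terminal: V=max(K-S,0) → 80.5593 58.8155 24.6465 0.0000 0.0000 0.0000
k=4: j=0 S=47.6993 intr=70.9107 cont=69.9620 V=70.9107[EX]; j=1 S=74.9567 intr=43.6533 cont=42.7047 V=43.6533[EX]; j=2 S=117.7900 intr=0.8200 cont=13.1677 V=13.1677[hold]; j=3 S=185.1001 intr=0.0000 cont=0.0000 V=0.0000[hold]; j=4 S=290.8740 intr=0.0000 cont=0.0000 V=0.0000[hold]  S*(4)=74.9567
k=3: j=0 S=59.7945 intr=58.8155 cont=57.8668 V=58.8155[EX]; j=1 S=93.9635 intr=24.6465 cont=29.3498 V=29.3498[hold]; j=2 S=147.6582 intr=0.0000 cont=7.0351 V=7.0351[hold]; j=3 S=232.0362 intr=0.0000 cont=0.0000 V=0.0000[hold]  S*(3)=59.7945
k=2: j=0 S=74.9567 intr=43.6533 cont=44.8576 V=44.8576[hold]; j=1 S=117.7900 intr=0.8200 cont=18.9008 V=18.9008[hold]; j=2 S=185.1001 intr=0.0000 cont=3.7586 V=3.7586[hold]  S*(2)=-
k=1: j=0 S=93.9635 intr=24.6465 cont=32.6174 V=32.6174[hold]; j=1 S=147.6582 intr=0.0000 cont=11.8185 V=11.8185[hold]  S*(1)=-
k=0: j=0 S=117.7900 intr=0.8200 cont=22.8361 V=22.8361[hold]  S*(0)=-

price = 22.8361
boundary = - - - 59.7945 74.9567
tree:
22.8361
32.6174 11.8185
44.8576 18.9008 3.7586
58.8155 29.3498 7.0351 0.0000
70.9107 43.6533 13.1677 0.0000 0.0000
80.5593 58.8155 24.6465 0.0000 0.0000 0.0000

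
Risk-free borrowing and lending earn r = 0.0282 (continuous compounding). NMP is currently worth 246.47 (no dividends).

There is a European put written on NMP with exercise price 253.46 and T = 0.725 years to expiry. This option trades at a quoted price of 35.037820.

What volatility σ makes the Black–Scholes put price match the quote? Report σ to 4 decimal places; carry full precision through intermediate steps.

At σ = 0.4078 the Black–Scholes value reproduces the quote:
σ√T = 0.4078·√0.725 = 0.347229
d₁ = (ln(S/K) + (r+σ²/2)T) / (σ√T) = (ln(246.47/253.46) + (0.0282+0.4078²/2)·0.725) / 0.347229 = (-0.027966 + 0.080729) / 0.347229 = 0.151955
d₂ = d₁ − σ√T = 0.151955 − 0.347229 = -0.195274
e^{−rT} = 0.979763
N(−d₁) = 0.439611,  N(−d₂) = 0.577411
V = K·e^{−rT}·N(−d₂) − S·N(−d₁) = 143.388767 − 108.350946 = 35.037820 (equal to the quote); since ∂V/∂σ > 0 for all σ, the implied volatility is unique

sigma = 0.4078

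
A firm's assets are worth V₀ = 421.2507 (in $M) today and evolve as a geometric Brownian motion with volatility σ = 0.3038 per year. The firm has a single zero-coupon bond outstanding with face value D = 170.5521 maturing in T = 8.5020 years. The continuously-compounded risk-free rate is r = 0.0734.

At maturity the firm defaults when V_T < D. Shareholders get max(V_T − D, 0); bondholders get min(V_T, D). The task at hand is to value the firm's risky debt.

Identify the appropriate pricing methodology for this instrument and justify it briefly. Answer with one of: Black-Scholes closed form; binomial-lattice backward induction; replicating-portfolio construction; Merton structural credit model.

Key observation: a levered firm with one bullet debt due at 8.5020 years is the canonical structural-credit setup: equity is a call on the firm's assets struck at the face value.

framework: Merton structural credit model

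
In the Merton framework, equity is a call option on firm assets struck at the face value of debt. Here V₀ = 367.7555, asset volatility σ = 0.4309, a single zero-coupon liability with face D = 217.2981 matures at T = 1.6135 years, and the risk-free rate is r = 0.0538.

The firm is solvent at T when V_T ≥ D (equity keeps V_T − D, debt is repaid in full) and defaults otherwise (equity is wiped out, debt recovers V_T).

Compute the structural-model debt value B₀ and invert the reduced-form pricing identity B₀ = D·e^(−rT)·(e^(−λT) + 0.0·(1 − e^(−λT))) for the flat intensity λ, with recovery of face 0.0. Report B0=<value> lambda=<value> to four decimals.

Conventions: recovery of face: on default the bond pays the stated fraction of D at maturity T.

B0=189.6953 lambda=0.0304

Apply the equity-as-call identities (strike 217.2981, horizon 1.6135 years):
d₁ = [ln(V₀/D) + (r + σ²/2)T] / (σ√T)
   = [ln(367.7555/217.2981) + (0.0538 + 0.5·0.4309²)·1.6135] / (0.4309·√1.6135)
   = [0.526148 + 0.236599] / 0.547345 = 1.393541
d₂ = d₁ − σ√T = 1.393541 − 0.547345 = 0.846197
N(d₁) = 0.918272,  N(d₂) = 0.801278,  e^(−rT) = 0.916855
E₀ = V₀·N(d₁) − D·e^(−rT)·N(d₂)
   = 367.7555·0.918272 − 217.2981·0.916855·0.801278 = 178.060221
B₀ = V₀ − E₀ = 367.7555 − 178.060221 = 189.695279
e^(−λT) = (B₀·e^(rT)/D − 0)/(1 − 0) = (189.6953·1.090685/217.2981 − 0)/1 = 0.95213853
λ = −ln(0.95213853)/1.6135 = 0.030396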